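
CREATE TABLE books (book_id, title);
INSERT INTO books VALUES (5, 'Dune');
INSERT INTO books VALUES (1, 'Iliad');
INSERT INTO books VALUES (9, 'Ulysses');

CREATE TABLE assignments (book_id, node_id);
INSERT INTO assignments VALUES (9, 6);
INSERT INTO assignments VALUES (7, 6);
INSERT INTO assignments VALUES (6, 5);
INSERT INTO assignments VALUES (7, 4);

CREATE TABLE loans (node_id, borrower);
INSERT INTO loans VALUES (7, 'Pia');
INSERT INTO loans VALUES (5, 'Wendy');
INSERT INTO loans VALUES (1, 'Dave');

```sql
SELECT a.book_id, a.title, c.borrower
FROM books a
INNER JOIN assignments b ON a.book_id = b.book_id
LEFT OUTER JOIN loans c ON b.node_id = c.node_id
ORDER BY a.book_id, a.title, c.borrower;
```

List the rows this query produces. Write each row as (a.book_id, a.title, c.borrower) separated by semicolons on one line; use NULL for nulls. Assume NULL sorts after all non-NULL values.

(9, Ulysses, NULL)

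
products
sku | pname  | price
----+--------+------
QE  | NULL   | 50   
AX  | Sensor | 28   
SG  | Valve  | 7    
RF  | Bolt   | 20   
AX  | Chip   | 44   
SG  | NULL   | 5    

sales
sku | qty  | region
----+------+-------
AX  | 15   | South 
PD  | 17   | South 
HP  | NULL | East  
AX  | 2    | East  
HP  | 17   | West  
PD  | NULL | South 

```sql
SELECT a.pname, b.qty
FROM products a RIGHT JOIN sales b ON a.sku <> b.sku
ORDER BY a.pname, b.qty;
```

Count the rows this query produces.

RIGHT JOIN keeps every row from `sales`; unmatched rows get NULL for `products`'s columns.
Matching on a.sku <> b.sku.
- sku=QE: 6 matching b row(s), so 6 row(s) emitted.
- sku=AX: 4 matching b row(s), so 4 row(s) emitted.
- sku=SG: 6 matching b row(s), so 6 row(s) emitted.
- sku=RF: 6 matching b row(s), so 6 row(s) emitted.
- sku=AX: 4 matching b row(s), so 4 row(s) emitted.
- sku=SG: 6 matching b row(s), so 6 row(s) emitted.
- every b row matched at least one a row.
Total: 32 rows.

32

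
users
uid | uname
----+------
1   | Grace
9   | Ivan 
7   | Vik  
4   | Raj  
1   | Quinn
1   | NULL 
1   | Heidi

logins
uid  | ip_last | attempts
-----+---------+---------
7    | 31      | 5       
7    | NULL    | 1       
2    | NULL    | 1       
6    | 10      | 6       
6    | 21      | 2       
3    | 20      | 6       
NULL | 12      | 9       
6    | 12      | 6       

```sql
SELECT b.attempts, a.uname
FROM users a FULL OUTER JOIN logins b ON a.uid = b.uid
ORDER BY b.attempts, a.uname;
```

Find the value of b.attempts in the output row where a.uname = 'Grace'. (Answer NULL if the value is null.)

FULL OUTER JOIN keeps every row from both sides; unmatched rows get NULL for the other side's columns.
Matching on a.uid = b.uid. A NULL in a compared column never satisfies the condition.
Matched pairs: 2; unmatched a rows kept: 6; unmatched b rows kept: 6.

NULL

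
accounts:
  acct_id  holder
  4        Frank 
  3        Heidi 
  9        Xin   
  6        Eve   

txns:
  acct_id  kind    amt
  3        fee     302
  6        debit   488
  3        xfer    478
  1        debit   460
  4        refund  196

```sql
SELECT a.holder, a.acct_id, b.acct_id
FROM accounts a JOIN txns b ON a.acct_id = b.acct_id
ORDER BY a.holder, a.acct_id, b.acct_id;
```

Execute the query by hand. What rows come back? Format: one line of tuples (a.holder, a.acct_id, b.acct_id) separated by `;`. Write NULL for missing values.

(Eve, 6, 6); (Frank, 4, 4); (Heidi, 3, 3); (Heidi, 3, 3)

INNER JOIN keeps only pairs where the ON condition holds.
Matching on a.acct_id = b.acct_id.
Matched pairs: 4.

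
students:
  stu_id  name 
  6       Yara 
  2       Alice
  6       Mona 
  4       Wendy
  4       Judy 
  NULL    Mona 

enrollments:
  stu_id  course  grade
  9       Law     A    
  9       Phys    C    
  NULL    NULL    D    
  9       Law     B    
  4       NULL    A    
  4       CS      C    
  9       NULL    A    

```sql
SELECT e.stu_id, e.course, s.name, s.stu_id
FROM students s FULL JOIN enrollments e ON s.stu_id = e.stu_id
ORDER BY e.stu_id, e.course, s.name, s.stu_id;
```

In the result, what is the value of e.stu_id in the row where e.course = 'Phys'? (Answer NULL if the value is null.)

FULL OUTER JOIN keeps every row from both sides; unmatched rows get NULL for the other side's columns.
Matching on s.stu_id = e.stu_id. A NULL in a compared column never satisfies the condition.
- s row (stu_id=6): no match → kept, e columns NULL.
- s row (stu_id=2): no match → kept, e columns NULL.
- s row (stu_id=6): no match → kept, e columns NULL.
- s row (stu_id=4): matches 2 e row(s) → 2 output row(s).
- s row (stu_id=4): matches 2 e row(s) → 2 output row(s).
- s row (stu_id=NULL): no match → kept, e columns NULL.
- plus 5 unmatched e row(s), each kept with NULL s columns.

9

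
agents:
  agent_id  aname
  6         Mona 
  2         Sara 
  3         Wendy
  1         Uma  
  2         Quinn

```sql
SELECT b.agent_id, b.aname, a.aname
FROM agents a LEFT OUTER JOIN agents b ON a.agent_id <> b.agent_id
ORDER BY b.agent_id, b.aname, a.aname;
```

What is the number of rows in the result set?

18

LEFT JOIN keeps every row from `agents a`; unmatched rows get NULL for `agents b`'s columns.
Matching on a.agent_id <> b.agent_id.
- a (agent_id=6) pairs with 4 row(s) of b.
- a (agent_id=2) pairs with 3 row(s) of b.
- a (agent_id=3) pairs with 4 row(s) of b.
- a (agent_id=1) pairs with 4 row(s) of b.
- a (agent_id=2) pairs with 3 row(s) of b.
Total: 18 rows.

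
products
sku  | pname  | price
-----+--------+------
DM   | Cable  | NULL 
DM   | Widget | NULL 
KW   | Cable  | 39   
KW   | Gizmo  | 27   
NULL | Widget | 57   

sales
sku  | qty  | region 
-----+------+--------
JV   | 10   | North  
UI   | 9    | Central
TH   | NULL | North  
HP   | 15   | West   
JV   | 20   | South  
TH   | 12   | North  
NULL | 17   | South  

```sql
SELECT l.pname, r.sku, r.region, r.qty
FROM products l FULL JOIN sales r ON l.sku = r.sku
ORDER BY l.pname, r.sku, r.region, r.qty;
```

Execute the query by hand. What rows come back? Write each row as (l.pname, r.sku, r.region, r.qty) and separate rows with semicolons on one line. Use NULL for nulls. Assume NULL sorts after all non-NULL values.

FULL OUTER JOIN keeps every row from both sides; unmatched rows get NULL for the other side's columns.
Matching on l.sku = r.sku. A NULL in a compared column never satisfies the condition.
- l[0] sku=DM → no match; kept with NULLs on the r side.
- l[1] sku=DM → no match; kept with NULLs on the r side.
- l[2] sku=KW → no match; kept with NULLs on the r side.
- l[3] sku=KW → no match; kept with NULLs on the r side.
- l[4] sku=NULL → no match; kept with NULLs on the r side.
- plus 7 unmatched r row(s), each kept with NULL l columns.

(Cable, NULL, NULL, NULL); (Cable, NULL, NULL, NULL); (Gizmo, NULL, NULL, NULL); (Widget, NULL, NULL, NULL); (Widget, NULL, NULL, NULL); (NULL, HP, West, 15); (NULL, JV, North, 10); (NULL, JV, South, 20); (NULL, TH, North, 12); (NULL, TH, North, NULL); (NULL, UI, Central, 9); (NULL, NULL, South, 17)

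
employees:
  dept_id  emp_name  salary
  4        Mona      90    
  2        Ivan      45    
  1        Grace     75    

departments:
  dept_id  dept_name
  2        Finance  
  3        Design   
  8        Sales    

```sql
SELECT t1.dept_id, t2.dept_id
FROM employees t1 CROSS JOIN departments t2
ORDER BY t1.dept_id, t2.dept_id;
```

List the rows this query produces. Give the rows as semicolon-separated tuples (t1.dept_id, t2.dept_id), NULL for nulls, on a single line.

(1, 2); (1, 3); (1, 8); (2, 2); (2, 3); (2, 8); (4, 2); (4, 3); (4, 8)

CROSS JOIN pairs every row of `employees` with every row of `departments`: 3 × 3 = 9 rows.
After projecting and ordering:
t1.dept_id | t2.dept_id
1 | 2
1 | 3
1 | 8
2 | 2
2 | 3
2 | 8
4 | 2
4 | 3
4 | 8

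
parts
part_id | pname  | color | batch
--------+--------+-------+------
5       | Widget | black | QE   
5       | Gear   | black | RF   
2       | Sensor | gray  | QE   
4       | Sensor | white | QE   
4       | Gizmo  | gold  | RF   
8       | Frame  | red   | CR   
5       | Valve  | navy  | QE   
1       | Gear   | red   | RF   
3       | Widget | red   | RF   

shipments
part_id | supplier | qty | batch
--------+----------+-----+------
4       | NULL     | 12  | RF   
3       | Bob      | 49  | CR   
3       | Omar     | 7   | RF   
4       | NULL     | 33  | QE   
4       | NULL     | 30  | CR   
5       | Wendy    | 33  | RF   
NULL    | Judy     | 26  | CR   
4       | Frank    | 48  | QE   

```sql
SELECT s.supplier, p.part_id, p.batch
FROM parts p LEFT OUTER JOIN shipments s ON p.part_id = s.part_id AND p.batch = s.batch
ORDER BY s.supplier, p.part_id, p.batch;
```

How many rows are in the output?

10

LEFT JOIN keeps every row from `parts`; unmatched rows get NULL for `shipments`'s columns.
Matching on p.part_id = s.part_id AND p.batch = s.batch. A NULL in a compared column never satisfies the condition.
Matched pairs: 5; unmatched p rows kept: 5.
Total: 5 matched + 5 padded = 10 rows.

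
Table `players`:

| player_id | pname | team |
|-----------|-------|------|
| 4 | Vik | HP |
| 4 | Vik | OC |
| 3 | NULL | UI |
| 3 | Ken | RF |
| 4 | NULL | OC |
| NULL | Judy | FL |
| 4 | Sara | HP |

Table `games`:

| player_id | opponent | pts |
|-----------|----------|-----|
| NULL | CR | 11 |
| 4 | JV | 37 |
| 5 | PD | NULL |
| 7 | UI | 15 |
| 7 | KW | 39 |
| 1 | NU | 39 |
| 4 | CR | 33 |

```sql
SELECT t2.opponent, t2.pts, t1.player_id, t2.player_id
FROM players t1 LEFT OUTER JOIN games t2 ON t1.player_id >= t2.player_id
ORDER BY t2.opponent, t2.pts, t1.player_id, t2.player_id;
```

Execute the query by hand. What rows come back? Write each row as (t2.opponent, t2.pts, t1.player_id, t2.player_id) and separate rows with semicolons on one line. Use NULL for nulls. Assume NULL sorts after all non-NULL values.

LEFT JOIN keeps every row from `players`; unmatched rows get NULL for `games`'s columns.
Matching on t1.player_id >= t2.player_id. A NULL in a compared column never satisfies the condition.
Matched pairs: 14; unmatched t1 rows kept: 1.

(CR, 33, 4, 4); (CR, 33, 4, 4); (CR, 33, 4, 4); (CR, 33, 4, 4); (JV, 37, 4, 4); (JV, 37, 4, 4); (JV, 37, 4, 4); (JV, 37, 4, 4); (NU, 39, 3, 1); (NU, 39, 3, 1); (NU, 39, 4, 1); (NU, 39, 4, 1); (NU, 39, 4, 1); (NU, 39, 4, 1); (NULL, NULL, NULL, NULL)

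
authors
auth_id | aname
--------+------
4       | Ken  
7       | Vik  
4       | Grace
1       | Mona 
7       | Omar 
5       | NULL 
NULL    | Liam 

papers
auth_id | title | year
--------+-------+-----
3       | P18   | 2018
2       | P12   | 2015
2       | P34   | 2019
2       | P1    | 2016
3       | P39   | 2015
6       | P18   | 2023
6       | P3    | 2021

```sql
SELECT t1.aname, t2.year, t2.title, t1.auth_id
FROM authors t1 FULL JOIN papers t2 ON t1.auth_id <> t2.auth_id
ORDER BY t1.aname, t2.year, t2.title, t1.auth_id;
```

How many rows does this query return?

43

FULL OUTER JOIN keeps every row from both sides; unmatched rows get NULL for the other side's columns.
Matching on t1.auth_id <> t2.auth_id. A NULL in a compared column never satisfies the condition.
- t1 row (auth_id=4): matches 7 t2 row(s) → 7 output row(s).
- t1 row (auth_id=7): matches 7 t2 row(s) → 7 output row(s).
- t1 row (auth_id=4): matches 7 t2 row(s) → 7 output row(s).
- t1 row (auth_id=1): matches 7 t2 row(s) → 7 output row(s).
- t1 row (auth_id=7): matches 7 t2 row(s) → 7 output row(s).
- t1 row (auth_id=5): matches 7 t2 row(s) → 7 output row(s).
- t1 row (auth_id=NULL): no match → kept, t2 columns NULL.
Total: 42 matched + 1 padded = 43 rows.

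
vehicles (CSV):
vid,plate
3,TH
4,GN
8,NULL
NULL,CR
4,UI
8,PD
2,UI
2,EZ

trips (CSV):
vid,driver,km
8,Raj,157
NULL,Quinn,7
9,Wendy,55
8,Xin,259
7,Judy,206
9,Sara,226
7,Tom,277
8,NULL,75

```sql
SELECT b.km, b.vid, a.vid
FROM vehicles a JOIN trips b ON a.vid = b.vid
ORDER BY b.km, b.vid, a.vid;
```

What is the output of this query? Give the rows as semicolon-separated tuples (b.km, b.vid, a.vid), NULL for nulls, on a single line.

(75, 8, 8); (75, 8, 8); (157, 8, 8); (157, 8, 8); (259, 8, 8); (259, 8, 8)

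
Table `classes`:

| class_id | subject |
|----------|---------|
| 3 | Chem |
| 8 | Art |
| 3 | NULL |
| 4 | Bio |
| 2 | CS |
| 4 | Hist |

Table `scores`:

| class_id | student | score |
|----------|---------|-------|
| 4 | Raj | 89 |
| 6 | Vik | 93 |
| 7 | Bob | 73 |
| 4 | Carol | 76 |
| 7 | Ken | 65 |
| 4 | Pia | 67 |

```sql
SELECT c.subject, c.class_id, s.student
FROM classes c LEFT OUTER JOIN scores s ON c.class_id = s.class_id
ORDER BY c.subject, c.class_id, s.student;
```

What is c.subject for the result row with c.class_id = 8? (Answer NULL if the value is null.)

Art

LEFT JOIN keeps every row from `classes`; unmatched rows get NULL for `scores`'s columns.
Matching on c.class_id = s.class_id.
- c[0] class_id=3 → no match; kept with NULLs on the s side.
- c[1] class_id=8 → no match; kept with NULLs on the s side.
- c[2] class_id=3 → no match; kept with NULLs on the s side.
- c[3] class_id=4 → 3 match(es) in s → 3 row(s).
- c[4] class_id=2 → no match; kept with NULLs on the s side.
- c[5] class_id=4 → 3 match(es) in s → 3 row(s).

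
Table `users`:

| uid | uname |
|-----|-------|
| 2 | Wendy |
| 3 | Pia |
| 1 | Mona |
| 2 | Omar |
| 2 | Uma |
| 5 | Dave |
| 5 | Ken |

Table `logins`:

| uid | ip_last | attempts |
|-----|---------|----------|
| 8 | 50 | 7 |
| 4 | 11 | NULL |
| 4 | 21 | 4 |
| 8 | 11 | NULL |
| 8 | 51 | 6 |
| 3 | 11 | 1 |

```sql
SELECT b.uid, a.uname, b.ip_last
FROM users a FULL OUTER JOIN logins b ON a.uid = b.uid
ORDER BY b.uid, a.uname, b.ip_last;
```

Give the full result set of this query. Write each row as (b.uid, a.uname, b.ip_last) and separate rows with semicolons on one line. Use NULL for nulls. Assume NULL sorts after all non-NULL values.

(3, Pia, 11); (4, NULL, 11); (4, NULL, 21); (8, NULL, 11); (8, NULL, 50); (8, NULL, 51); (NULL, Dave, NULL); (NULL, Ken, NULL); (NULL, Mona, NULL); (NULL, Omar, NULL); (NULL, Uma, NULL); (NULL, Wendy, NULL)

FULL OUTER JOIN keeps every row from both sides; unmatched rows get NULL for the other side's columns.
Matching on a.uid = b.uid.
Matched pairs: 1; unmatched a rows kept: 6; unmatched b rows kept: 5.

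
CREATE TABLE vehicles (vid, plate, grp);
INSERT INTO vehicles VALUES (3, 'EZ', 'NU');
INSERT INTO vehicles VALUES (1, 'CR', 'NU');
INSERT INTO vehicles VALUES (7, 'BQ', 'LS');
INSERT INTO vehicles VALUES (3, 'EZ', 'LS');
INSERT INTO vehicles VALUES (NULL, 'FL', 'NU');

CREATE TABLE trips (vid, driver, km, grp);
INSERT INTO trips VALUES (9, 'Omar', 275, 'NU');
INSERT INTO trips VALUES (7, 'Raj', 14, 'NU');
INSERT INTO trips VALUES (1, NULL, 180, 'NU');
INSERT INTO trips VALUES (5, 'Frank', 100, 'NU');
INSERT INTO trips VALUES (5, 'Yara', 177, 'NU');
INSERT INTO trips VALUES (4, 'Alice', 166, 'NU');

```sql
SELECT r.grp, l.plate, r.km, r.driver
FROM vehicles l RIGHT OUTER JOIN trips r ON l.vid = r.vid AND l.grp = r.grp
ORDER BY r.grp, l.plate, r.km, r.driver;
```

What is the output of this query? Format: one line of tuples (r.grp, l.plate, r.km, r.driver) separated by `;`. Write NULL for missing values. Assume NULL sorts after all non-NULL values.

(NU, CR, 180, NULL); (NU, NULL, 14, Raj); (NU, NULL, 100, Frank); (NU, NULL, 166, Alice); (NU, NULL, 177, Yara); (NU, NULL, 275, Omar)

RIGHT JOIN keeps every row from `trips`; unmatched rows get NULL for `vehicles`'s columns.
Matching on l.vid = r.vid AND l.grp = r.grp. A NULL in a compared column never satisfies the condition.
- l row (vid=3, grp=NU): no match.
- l row (vid=1, grp=NU): matches 1 r row(s) → 1 output row(s).
- l row (vid=7, grp=LS): no match.
- l row (vid=3, grp=LS): no match.
- l row (vid=NULL, grp=NU): no match.
- 5 row(s) from r found no l partner → padded with NULL.
After projecting and ordering:
r.grp | l.plate | r.km | r.driver
NU | CR | 180 | NULL
NU | NULL | 14 | Raj
NU | NULL | 100 | Frank
NU | NULL | 166 | Alice
NU | NULL | 177 | Yara
NU | NULL | 275 | Omar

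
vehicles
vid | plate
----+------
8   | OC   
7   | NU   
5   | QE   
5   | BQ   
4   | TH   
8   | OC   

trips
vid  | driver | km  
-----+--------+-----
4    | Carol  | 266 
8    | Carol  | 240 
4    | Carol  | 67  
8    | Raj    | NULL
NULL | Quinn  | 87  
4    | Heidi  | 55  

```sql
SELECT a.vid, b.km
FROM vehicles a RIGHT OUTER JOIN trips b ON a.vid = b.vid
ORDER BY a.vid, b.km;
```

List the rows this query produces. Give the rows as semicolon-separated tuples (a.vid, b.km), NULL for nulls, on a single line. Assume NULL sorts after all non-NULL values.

RIGHT JOIN keeps every row from `trips`; unmatched rows get NULL for `vehicles`'s columns.
Matching on a.vid = b.vid. A NULL in a compared column never satisfies the condition.
Matched pairs: 7; unmatched b rows kept: 1.

(4, 55); (4, 67); (4, 266); (8, 240); (8, 240); (8, NULL); (8, NULL); (NULL, 87)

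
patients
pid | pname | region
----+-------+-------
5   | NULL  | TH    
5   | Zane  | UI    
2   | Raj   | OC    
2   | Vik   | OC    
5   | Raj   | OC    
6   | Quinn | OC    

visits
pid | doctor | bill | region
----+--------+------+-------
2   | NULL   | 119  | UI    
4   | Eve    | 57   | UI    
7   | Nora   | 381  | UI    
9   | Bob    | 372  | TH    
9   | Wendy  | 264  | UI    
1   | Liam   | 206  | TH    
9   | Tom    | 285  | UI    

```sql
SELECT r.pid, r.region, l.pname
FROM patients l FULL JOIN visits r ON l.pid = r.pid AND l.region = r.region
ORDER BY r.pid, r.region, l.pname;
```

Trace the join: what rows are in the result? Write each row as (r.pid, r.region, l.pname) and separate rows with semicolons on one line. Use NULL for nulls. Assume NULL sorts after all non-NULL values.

(1, TH, NULL); (2, UI, NULL); (4, UI, NULL); (7, UI, NULL); (9, TH, NULL); (9, UI, NULL); (9, UI, NULL); (NULL, NULL, Quinn); (NULL, NULL, Raj); (NULL, NULL, Raj); (NULL, NULL, Vik); (NULL, NULL, Zane); (NULL, NULL, NULL)

FULL OUTER JOIN keeps every row from both sides; unmatched rows get NULL for the other side's columns.
Matching on l.pid = r.pid AND l.region = r.region.
Matched pairs: 0; unmatched l rows kept: 6; unmatched r rows kept: 7.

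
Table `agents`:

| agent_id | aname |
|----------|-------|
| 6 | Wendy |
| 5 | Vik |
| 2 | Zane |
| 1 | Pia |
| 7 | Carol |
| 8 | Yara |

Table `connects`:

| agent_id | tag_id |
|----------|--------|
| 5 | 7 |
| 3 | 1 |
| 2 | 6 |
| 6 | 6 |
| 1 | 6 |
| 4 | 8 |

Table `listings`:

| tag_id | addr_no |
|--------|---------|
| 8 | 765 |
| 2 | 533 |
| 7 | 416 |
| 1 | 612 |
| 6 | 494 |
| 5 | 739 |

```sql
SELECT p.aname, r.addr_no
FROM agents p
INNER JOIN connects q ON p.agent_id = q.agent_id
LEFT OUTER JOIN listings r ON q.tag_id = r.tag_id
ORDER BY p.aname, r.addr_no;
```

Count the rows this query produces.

Joins associate left-to-right: agents INNER JOIN connects on agent_id gives 4 intermediate row(s).
Then LEFT JOIN `listings r` on tag_id: each of those 4 rows is kept; rows whose q.tag_id has no match in r get NULL for r's columns.
Result: 4 row(s).

4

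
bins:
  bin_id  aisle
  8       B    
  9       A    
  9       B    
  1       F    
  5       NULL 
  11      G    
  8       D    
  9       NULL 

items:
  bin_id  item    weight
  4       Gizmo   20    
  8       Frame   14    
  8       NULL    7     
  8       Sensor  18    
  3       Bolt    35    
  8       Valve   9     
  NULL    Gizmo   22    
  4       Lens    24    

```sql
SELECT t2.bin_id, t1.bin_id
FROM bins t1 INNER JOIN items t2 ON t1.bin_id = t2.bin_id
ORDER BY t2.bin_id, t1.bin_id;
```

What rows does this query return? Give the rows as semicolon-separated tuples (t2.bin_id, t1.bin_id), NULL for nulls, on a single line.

INNER JOIN keeps only pairs where the ON condition holds.
Matching on t1.bin_id = t2.bin_id. A NULL in a compared column never satisfies the condition.
- t1 row (bin_id=8): matches 4 t2 row(s) → 4 output row(s).
- t1 row (bin_id=9): no match → dropped.
- t1 row (bin_id=9): no match → dropped.
- t1 row (bin_id=1): no match → dropped.
- t1 row (bin_id=5): no match → dropped.
- t1 row (bin_id=11): no match → dropped.
- t1 row (bin_id=8): matches 4 t2 row(s) → 4 output row(s).
- t1 row (bin_id=9): no match → dropped.
After projecting and ordering:
t2.bin_id | t1.bin_id
8 | 8
8 | 8
8 | 8
8 | 8
8 | 8
8 | 8
8 | 8
8 | 8

(8, 8); (8, 8); (8, 8); (8, 8); (8, 8); (8, 8); (8, 8); (8, 8)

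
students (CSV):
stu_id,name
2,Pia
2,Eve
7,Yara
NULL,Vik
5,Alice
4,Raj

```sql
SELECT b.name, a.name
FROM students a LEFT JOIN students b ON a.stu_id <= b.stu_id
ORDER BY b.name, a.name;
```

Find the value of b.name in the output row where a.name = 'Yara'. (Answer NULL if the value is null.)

LEFT JOIN keeps every row from `students a`; unmatched rows get NULL for `students b`'s columns.
Matching on a.stu_id <= b.stu_id. A NULL in a compared column never satisfies the condition.
- a (stu_id=2) pairs with 5 row(s) of b.
- a (stu_id=2) pairs with 5 row(s) of b.
- a (stu_id=7) pairs with 1 row(s) of b.
- a (stu_id=NULL) has no partner → padded with NULL.
- a (stu_id=5) pairs with 2 row(s) of b.
- a (stu_id=4) pairs with 3 row(s) of b.

Yara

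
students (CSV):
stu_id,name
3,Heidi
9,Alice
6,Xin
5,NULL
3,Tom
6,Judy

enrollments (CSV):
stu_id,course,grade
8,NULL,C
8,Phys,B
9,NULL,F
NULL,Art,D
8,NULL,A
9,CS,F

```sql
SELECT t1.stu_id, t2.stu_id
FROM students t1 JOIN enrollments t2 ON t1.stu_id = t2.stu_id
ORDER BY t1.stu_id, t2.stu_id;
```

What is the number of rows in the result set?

INNER JOIN keeps only pairs where the ON condition holds.
Matching on t1.stu_id = t2.stu_id. A NULL in a compared column never satisfies the condition.
Matched pairs: 2.
Total: 2 rows.

2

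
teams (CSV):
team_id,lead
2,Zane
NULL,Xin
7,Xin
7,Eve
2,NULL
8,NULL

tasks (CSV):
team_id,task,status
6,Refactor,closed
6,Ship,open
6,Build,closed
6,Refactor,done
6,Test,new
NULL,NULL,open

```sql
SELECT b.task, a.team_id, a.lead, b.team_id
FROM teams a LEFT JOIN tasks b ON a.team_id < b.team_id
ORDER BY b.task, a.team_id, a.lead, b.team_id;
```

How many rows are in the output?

LEFT JOIN keeps every row from `teams`; unmatched rows get NULL for `tasks`'s columns.
Matching on a.team_id < b.team_id. A NULL in a compared column never satisfies the condition.
- team_id=2: 5 matching b row(s), so 5 row(s) emitted.
- team_id=NULL: no b row matches, row kept with b columns NULL.
- team_id=7: no b row matches, row kept with b columns NULL.
- team_id=7: no b row matches, row kept with b columns NULL.
- team_id=2: 5 matching b row(s), so 5 row(s) emitted.
- team_id=8: no b row matches, row kept with b columns NULL.
Total: 10 matched + 4 padded = 14 rows.

14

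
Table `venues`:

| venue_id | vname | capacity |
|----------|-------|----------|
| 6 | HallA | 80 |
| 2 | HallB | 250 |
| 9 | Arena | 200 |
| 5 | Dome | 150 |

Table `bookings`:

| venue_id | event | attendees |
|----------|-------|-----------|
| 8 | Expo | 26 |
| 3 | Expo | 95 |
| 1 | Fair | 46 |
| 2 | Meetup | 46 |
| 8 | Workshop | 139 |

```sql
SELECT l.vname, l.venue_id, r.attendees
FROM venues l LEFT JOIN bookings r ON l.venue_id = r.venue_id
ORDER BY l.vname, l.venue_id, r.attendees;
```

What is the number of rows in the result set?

4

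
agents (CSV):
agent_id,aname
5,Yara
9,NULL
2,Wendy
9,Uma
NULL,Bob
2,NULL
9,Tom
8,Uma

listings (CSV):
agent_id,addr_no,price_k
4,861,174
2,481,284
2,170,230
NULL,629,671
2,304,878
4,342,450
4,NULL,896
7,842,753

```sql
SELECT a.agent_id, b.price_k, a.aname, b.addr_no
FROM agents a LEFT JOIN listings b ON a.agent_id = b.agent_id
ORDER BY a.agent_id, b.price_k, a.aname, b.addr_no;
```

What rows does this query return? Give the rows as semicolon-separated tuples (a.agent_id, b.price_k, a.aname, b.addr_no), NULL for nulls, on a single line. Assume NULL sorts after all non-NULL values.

LEFT JOIN keeps every row from `agents`; unmatched rows get NULL for `listings`'s columns.
Matching on a.agent_id = b.agent_id. A NULL in a compared column never satisfies the condition.
Matched pairs: 6; unmatched a rows kept: 6.

(2, 230, Wendy, 170); (2, 230, NULL, 170); (2, 284, Wendy, 481); (2, 284, NULL, 481); (2, 878, Wendy, 304); (2, 878, NULL, 304); (5, NULL, Yara, NULL); (8, NULL, Uma, NULL); (9, NULL, Tom, NULL); (9, NULL, Uma, NULL); (9, NULL, NULL, NULL); (NULL, NULL, Bob, NULL)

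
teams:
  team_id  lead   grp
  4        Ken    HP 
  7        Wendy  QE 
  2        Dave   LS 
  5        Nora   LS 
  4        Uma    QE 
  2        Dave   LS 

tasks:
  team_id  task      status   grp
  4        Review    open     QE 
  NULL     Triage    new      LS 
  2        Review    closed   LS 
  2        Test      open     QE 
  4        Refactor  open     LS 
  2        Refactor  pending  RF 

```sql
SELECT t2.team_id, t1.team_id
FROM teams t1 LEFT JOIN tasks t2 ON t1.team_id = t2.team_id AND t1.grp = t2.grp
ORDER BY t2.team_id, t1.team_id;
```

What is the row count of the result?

6

LEFT JOIN keeps every row from `teams`; unmatched rows get NULL for `tasks`'s columns.
Matching on t1.team_id = t2.team_id AND t1.grp = t2.grp. A NULL in a compared column never satisfies the condition.
- team_id=4, grp=HP: no t2 row matches, row kept with t2 columns NULL.
- team_id=7, grp=QE: no t2 row matches, row kept with t2 columns NULL.
- team_id=2, grp=LS: 1 matching t2 row(s), so 1 row(s) emitted.
- team_id=5, grp=LS: no t2 row matches, row kept with t2 columns NULL.
- team_id=4, grp=QE: 1 matching t2 row(s), so 1 row(s) emitted.
- team_id=2, grp=LS: 1 matching t2 row(s), so 1 row(s) emitted.
Total: 3 matched + 3 padded = 6 rows.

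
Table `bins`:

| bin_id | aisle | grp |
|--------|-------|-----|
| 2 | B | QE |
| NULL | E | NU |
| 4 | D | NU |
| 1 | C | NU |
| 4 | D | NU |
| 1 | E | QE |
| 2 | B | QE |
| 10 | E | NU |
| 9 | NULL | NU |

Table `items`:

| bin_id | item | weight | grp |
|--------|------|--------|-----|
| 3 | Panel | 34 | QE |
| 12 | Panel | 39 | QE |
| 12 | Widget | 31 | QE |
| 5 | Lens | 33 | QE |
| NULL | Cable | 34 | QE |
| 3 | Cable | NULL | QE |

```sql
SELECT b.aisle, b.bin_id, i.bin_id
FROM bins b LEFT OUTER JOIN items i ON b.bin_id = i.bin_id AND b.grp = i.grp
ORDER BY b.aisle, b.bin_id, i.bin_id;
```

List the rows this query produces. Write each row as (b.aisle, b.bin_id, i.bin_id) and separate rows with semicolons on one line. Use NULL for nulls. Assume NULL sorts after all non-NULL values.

(B, 2, NULL); (B, 2, NULL); (C, 1, NULL); (D, 4, NULL); (D, 4, NULL); (E, 1, NULL); (E, 10, NULL); (E, NULL, NULL); (NULL, 9, NULL)

LEFT JOIN keeps every row from `bins`; unmatched rows get NULL for `items`'s columns.
Matching on b.bin_id = i.bin_id AND b.grp = i.grp. A NULL in a compared column never satisfies the condition.
- b row (bin_id=2, grp=QE): no match → kept, i columns NULL.
- b row (bin_id=NULL, grp=NU): no match → kept, i columns NULL.
- b row (bin_id=4, grp=NU): no match → kept, i columns NULL.
- b row (bin_id=1, grp=NU): no match → kept, i columns NULL.
- b row (bin_id=4, grp=NU): no match → kept, i columns NULL.
- b row (bin_id=1, grp=QE): no match → kept, i columns NULL.
- b row (bin_id=2, grp=QE): no match → kept, i columns NULL.
- b row (bin_id=10, grp=NU): no match → kept, i columns NULL.
- b row (bin_id=9, grp=NU): no match → kept, i columns NULL.
After projecting and ordering:
b.aisle | b.bin_id | i.bin_id
B | 2 | NULL
B | 2 | NULL
C | 1 | NULL
D | 4 | NULL
D | 4 | NULL
E | 1 | NULL
E | 10 | NULL
E | NULL | NULL
NULL | 9 | NULL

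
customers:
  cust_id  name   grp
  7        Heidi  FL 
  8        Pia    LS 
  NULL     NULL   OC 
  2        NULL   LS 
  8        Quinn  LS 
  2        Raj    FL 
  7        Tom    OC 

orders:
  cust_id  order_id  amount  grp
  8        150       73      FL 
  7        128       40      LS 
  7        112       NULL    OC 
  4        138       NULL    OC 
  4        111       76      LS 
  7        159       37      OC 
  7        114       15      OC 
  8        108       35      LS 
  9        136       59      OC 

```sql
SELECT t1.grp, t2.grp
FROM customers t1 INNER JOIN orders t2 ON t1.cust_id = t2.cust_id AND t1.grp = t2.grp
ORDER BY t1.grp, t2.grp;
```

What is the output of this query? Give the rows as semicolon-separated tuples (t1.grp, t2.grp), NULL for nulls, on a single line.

INNER JOIN keeps only pairs where the ON condition holds.
Matching on t1.cust_id = t2.cust_id AND t1.grp = t2.grp. A NULL in a compared column never satisfies the condition.
Matched pairs: 5.

(LS, LS); (LS, LS); (OC, OC); (OC, OC); (OC, OC)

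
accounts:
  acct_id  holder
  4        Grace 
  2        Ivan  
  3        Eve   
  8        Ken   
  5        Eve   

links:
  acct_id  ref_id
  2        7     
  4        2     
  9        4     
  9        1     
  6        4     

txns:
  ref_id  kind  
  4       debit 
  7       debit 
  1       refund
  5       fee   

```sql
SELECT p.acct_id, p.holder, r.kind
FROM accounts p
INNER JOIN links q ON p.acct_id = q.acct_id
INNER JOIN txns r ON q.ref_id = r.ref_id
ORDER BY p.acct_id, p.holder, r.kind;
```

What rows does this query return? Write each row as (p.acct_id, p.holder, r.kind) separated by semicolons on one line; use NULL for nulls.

Joins associate left-to-right: accounts INNER JOIN links on acct_id gives 2 intermediate row(s).
Then INNER JOIN `txns r` on ref_id: keep only rows whose q.ref_id appears in r.

(2, Ivan, debit)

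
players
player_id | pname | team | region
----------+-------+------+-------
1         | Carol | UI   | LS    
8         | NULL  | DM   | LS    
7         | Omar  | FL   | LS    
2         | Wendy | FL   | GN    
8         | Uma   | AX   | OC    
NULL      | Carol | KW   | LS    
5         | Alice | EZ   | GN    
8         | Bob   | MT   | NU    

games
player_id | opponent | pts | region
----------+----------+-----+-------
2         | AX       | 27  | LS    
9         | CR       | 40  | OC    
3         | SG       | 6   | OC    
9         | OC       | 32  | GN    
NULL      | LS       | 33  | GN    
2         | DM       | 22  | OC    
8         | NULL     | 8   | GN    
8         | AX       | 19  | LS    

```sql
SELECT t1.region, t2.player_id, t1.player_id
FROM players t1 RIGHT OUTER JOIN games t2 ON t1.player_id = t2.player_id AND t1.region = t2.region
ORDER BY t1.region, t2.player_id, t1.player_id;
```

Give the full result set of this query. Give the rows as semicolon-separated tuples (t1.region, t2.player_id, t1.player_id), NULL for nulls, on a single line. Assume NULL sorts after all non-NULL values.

(LS, 8, 8); (NULL, 2, NULL); (NULL, 2, NULL); (NULL, 3, NULL); (NULL, 8, NULL); (NULL, 9, NULL); (NULL, 9, NULL); (NULL, NULL, NULL)

RIGHT JOIN keeps every row from `games`; unmatched rows get NULL for `players`'s columns.
Matching on t1.player_id = t2.player_id AND t1.region = t2.region. A NULL in a compared column never satisfies the condition.
- player_id=1, region=LS: no matching t2 row.
- player_id=8, region=LS: 1 matching t2 row(s), so 1 row(s) emitted.
- player_id=7, region=LS: no matching t2 row.
- player_id=2, region=GN: no matching t2 row.
- player_id=8, region=OC: no matching t2 row.
- player_id=NULL, region=LS: no matching t2 row.
- player_id=5, region=GN: no matching t2 row.
- player_id=8, region=NU: no matching t2 row.
- 7 row(s) from t2 found no t1 partner → padded with NULL.
After projecting and ordering:
t1.region | t2.player_id | t1.player_id
LS | 8 | 8
NULL | 2 | NULL
NULL | 2 | NULL
NULL | 3 | NULL
NULL | 8 | NULL
NULL | 9 | NULL
NULL | 9 | NULL
NULL | NULL | NULL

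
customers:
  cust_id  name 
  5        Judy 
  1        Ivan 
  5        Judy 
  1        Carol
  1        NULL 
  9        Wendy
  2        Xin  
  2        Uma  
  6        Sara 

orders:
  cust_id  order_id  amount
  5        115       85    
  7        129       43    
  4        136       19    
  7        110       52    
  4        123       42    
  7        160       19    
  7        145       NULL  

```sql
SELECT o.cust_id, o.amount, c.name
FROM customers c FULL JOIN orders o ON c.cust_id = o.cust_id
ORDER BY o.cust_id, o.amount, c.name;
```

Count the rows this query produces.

FULL OUTER JOIN keeps every row from both sides; unmatched rows get NULL for the other side's columns.
Matching on c.cust_id = o.cust_id.
- cust_id=5: 1 matching o row(s), so 1 row(s) emitted.
- cust_id=1: no o row matches, row kept with o columns NULL.
- cust_id=5: 1 matching o row(s), so 1 row(s) emitted.
- cust_id=1: no o row matches, row kept with o columns NULL.
- cust_id=1: no o row matches, row kept with o columns NULL.
- cust_id=9: no o row matches, row kept with o columns NULL.
- cust_id=2: no o row matches, row kept with o columns NULL.
- cust_id=2: no o row matches, row kept with o columns NULL.
- cust_id=6: no o row matches, row kept with o columns NULL.
- 6 o row(s) had no c match → kept, c columns NULL.
Total: 2 matched + 13 padded = 15 rows.

15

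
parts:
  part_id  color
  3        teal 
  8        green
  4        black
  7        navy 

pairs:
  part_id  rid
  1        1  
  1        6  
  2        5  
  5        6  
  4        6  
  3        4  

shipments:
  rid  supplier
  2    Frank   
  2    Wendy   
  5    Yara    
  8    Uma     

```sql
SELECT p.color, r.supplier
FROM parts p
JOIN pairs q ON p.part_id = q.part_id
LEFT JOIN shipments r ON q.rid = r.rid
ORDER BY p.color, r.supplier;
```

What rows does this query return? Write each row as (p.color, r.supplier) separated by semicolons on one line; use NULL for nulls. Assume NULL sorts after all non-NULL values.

Evaluate left to right. First `parts p INNER JOIN pairs q` on part_id: 2 row(s).
Then LEFT JOIN `shipments r` on rid: each of those 2 rows is kept; rows whose q.rid has no match in r get NULL for r's columns.

(black, NULL); (teal, NULL)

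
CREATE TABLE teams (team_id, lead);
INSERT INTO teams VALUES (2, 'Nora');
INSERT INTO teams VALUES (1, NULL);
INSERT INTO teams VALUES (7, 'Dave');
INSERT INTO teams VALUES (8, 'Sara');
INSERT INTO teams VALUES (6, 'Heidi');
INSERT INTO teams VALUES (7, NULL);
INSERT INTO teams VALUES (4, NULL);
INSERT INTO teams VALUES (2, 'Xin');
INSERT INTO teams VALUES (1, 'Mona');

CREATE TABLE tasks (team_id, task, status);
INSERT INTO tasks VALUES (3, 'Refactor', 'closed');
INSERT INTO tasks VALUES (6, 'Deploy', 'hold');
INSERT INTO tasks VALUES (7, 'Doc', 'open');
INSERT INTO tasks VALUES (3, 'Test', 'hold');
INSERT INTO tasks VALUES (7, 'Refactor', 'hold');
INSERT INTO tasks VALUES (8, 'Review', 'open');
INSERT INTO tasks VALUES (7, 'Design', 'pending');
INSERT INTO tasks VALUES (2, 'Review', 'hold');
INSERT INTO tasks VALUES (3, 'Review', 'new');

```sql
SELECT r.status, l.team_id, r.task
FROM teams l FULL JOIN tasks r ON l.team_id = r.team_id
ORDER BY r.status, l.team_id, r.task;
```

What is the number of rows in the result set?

16

FULL OUTER JOIN keeps every row from both sides; unmatched rows get NULL for the other side's columns.
Matching on l.team_id = r.team_id.
- l (team_id=2) pairs with 1 row(s) of r.
- l (team_id=1) has no partner → padded with NULL.
- l (team_id=7) pairs with 3 row(s) of r.
- l (team_id=8) pairs with 1 row(s) of r.
- l (team_id=6) pairs with 1 row(s) of r.
- l (team_id=7) pairs with 3 row(s) of r.
- l (team_id=4) has no partner → padded with NULL.
- l (team_id=2) pairs with 1 row(s) of r.
- l (team_id=1) has no partner → padded with NULL.
- plus 3 unmatched r row(s), each kept with NULL l columns.
Total: 10 matched + 6 padded = 16 rows.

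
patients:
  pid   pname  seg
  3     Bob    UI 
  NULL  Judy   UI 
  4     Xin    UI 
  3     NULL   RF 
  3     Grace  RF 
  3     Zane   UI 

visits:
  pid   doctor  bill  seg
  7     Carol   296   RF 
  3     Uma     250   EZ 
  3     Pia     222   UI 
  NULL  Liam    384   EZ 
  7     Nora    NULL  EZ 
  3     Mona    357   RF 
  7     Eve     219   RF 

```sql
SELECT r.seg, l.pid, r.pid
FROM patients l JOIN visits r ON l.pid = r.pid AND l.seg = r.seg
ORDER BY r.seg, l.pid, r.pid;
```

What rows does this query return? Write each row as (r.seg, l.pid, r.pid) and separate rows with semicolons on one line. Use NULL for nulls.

(RF, 3, 3); (RF, 3, 3); (UI, 3, 3); (UI, 3, 3)

INNER JOIN keeps only pairs where the ON condition holds.
Matching on l.pid = r.pid AND l.seg = r.seg. A NULL in a compared column never satisfies the condition.
- l (pid=3, seg=UI) pairs with 1 row(s) of r.
- l (pid=NULL, seg=UI) has no partner → excluded.
- l (pid=4, seg=UI) has no partner → excluded.
- l (pid=3, seg=RF) pairs with 1 row(s) of r.
- l (pid=3, seg=RF) pairs with 1 row(s) of r.
- l (pid=3, seg=UI) pairs with 1 row(s) of r.
After projecting and ordering:
r.seg | l.pid | r.pid
RF | 3 | 3
RF | 3 | 3
UI | 3 | 3
UI | 3 | 3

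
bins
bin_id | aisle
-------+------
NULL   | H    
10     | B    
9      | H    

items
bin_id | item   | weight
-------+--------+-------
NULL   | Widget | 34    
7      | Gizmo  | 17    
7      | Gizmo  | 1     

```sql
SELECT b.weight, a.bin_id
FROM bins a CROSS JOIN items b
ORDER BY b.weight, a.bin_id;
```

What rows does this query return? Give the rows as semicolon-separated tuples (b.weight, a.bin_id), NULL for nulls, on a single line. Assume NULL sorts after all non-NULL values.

(1, 9); (1, 10); (1, NULL); (17, 9); (17, 10); (17, NULL); (34, 9); (34, 10); (34, NULL)

CROSS JOIN pairs every row of `bins` with every row of `items`: 3 × 3 = 9 rows.
After projecting and ordering:
b.weight | a.bin_id
1 | 9
1 | 10
1 | NULL
17 | 9
17 | 10
17 | NULL
34 | 9
34 | 10
34 | NULL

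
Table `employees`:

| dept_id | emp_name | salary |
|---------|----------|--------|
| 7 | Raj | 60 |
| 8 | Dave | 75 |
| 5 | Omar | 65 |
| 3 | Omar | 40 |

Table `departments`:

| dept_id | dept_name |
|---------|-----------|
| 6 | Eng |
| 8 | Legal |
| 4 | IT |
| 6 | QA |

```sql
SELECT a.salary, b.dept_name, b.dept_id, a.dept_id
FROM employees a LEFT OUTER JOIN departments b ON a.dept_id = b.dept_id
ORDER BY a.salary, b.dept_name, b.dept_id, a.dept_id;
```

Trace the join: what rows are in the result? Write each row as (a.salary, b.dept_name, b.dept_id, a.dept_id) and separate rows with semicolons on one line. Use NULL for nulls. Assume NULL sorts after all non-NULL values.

(40, NULL, NULL, 3); (60, NULL, NULL, 7); (65, NULL, NULL, 5); (75, Legal, 8, 8)

LEFT JOIN keeps every row from `employees`; unmatched rows get NULL for `departments`'s columns.
Matching on a.dept_id = b.dept_id.
- a row (dept_id=7): no match → kept, b columns NULL.
- a row (dept_id=8): matches 1 b row(s) → 1 output row(s).
- a row (dept_id=5): no match → kept, b columns NULL.
- a row (dept_id=3): no match → kept, b columns NULL.
After projecting and ordering:
a.salary | b.dept_name | b.dept_id | a.dept_id
40 | NULL | NULL | 3
60 | NULL | NULL | 7
65 | NULL | NULL | 5
75 | Legal | 8 | 8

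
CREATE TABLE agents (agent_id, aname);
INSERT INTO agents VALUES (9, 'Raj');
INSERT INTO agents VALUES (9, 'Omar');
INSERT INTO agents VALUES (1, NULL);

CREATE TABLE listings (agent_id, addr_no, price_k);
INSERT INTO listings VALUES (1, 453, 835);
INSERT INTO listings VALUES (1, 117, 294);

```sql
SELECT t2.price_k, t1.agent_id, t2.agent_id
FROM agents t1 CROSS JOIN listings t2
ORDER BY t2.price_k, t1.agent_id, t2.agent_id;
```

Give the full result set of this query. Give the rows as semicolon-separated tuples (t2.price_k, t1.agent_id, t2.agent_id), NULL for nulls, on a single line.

(294, 1, 1); (294, 9, 1); (294, 9, 1); (835, 1, 1); (835, 9, 1); (835, 9, 1)

CROSS JOIN pairs every row of `agents` with every row of `listings`: 3 × 2 = 6 rows.
After projecting and ordering:
t2.price_k | t1.agent_id | t2.agent_id
294 | 1 | 1
294 | 9 | 1
294 | 9 | 1
835 | 1 | 1
835 | 9 | 1
835 | 9 | 1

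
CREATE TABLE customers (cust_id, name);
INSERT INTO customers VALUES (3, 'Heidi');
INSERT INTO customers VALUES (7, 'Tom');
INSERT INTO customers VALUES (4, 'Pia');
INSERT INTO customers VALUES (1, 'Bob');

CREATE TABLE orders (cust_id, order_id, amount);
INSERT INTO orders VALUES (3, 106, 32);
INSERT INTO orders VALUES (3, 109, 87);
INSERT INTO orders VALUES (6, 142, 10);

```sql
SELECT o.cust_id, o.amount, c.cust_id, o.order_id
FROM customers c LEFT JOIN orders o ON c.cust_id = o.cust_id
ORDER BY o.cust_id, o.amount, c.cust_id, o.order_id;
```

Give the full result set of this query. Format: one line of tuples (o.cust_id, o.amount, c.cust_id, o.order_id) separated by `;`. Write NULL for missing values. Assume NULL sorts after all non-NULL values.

(3, 32, 3, 106); (3, 87, 3, 109); (NULL, NULL, 1, NULL); (NULL, NULL, 4, NULL); (NULL, NULL, 7, NULL)

LEFT JOIN keeps every row from `customers`; unmatched rows get NULL for `orders`'s columns.
Matching on c.cust_id = o.cust_id.
Matched pairs: 2; unmatched c rows kept: 3.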